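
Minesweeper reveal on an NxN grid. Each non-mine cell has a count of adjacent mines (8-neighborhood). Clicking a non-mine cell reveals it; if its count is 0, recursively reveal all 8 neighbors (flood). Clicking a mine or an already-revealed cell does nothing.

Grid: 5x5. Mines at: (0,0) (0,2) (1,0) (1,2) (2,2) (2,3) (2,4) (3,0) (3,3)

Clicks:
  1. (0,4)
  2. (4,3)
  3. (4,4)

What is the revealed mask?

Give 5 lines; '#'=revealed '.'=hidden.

Answer: ...##
...##
.....
.....
...##

Derivation:
Click 1 (0,4) count=0: revealed 4 new [(0,3) (0,4) (1,3) (1,4)] -> total=4
Click 2 (4,3) count=1: revealed 1 new [(4,3)] -> total=5
Click 3 (4,4) count=1: revealed 1 new [(4,4)] -> total=6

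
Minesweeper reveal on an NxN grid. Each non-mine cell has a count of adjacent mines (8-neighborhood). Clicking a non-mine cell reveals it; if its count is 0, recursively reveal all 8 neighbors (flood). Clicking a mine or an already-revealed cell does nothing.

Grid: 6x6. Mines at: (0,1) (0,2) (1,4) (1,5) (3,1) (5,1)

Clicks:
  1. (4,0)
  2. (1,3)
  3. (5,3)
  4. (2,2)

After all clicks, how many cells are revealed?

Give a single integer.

Answer: 18

Derivation:
Click 1 (4,0) count=2: revealed 1 new [(4,0)] -> total=1
Click 2 (1,3) count=2: revealed 1 new [(1,3)] -> total=2
Click 3 (5,3) count=0: revealed 16 new [(2,2) (2,3) (2,4) (2,5) (3,2) (3,3) (3,4) (3,5) (4,2) (4,3) (4,4) (4,5) (5,2) (5,3) (5,4) (5,5)] -> total=18
Click 4 (2,2) count=1: revealed 0 new [(none)] -> total=18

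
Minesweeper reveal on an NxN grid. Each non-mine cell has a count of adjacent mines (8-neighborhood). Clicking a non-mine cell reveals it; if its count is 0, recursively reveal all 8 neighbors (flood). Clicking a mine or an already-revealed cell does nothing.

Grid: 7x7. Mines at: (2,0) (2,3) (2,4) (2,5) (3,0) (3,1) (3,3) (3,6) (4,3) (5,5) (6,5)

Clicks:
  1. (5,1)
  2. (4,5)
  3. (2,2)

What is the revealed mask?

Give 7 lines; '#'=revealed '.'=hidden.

Answer: .......
.......
..#....
.......
###..#.
#####..
#####..

Derivation:
Click 1 (5,1) count=0: revealed 13 new [(4,0) (4,1) (4,2) (5,0) (5,1) (5,2) (5,3) (5,4) (6,0) (6,1) (6,2) (6,3) (6,4)] -> total=13
Click 2 (4,5) count=2: revealed 1 new [(4,5)] -> total=14
Click 3 (2,2) count=3: revealed 1 new [(2,2)] -> total=15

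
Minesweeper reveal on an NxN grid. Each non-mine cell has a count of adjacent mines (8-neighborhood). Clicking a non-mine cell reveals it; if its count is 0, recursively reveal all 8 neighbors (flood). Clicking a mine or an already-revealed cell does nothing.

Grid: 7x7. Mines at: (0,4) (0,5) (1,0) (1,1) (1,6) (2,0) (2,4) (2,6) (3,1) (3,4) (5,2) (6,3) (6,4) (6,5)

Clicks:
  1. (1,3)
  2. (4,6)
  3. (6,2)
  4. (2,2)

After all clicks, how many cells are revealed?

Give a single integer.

Answer: 9

Derivation:
Click 1 (1,3) count=2: revealed 1 new [(1,3)] -> total=1
Click 2 (4,6) count=0: revealed 6 new [(3,5) (3,6) (4,5) (4,6) (5,5) (5,6)] -> total=7
Click 3 (6,2) count=2: revealed 1 new [(6,2)] -> total=8
Click 4 (2,2) count=2: revealed 1 new [(2,2)] -> total=9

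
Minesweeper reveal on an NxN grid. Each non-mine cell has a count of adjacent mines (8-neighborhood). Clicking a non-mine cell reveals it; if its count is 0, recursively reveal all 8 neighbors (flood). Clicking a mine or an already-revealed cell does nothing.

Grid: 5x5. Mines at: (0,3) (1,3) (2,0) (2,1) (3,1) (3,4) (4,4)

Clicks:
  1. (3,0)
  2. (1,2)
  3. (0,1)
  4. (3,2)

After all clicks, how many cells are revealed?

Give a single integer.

Click 1 (3,0) count=3: revealed 1 new [(3,0)] -> total=1
Click 2 (1,2) count=3: revealed 1 new [(1,2)] -> total=2
Click 3 (0,1) count=0: revealed 5 new [(0,0) (0,1) (0,2) (1,0) (1,1)] -> total=7
Click 4 (3,2) count=2: revealed 1 new [(3,2)] -> total=8

Answer: 8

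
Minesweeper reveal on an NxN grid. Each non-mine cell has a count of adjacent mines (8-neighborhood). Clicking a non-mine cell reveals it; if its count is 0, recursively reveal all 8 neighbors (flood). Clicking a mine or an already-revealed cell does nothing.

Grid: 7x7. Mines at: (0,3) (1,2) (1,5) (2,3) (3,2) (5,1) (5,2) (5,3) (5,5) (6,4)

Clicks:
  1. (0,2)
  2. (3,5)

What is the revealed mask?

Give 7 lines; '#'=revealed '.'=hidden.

Click 1 (0,2) count=2: revealed 1 new [(0,2)] -> total=1
Click 2 (3,5) count=0: revealed 9 new [(2,4) (2,5) (2,6) (3,4) (3,5) (3,6) (4,4) (4,5) (4,6)] -> total=10

Answer: ..#....
.......
....###
....###
....###
.......
.......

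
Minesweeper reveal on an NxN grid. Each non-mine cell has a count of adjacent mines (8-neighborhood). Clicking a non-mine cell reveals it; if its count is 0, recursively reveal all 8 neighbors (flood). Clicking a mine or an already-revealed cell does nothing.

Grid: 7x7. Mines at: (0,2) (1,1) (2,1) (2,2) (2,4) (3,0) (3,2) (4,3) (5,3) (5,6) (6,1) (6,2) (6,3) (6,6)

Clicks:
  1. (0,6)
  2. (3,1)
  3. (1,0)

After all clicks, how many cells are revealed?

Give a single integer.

Answer: 16

Derivation:
Click 1 (0,6) count=0: revealed 14 new [(0,3) (0,4) (0,5) (0,6) (1,3) (1,4) (1,5) (1,6) (2,5) (2,6) (3,5) (3,6) (4,5) (4,6)] -> total=14
Click 2 (3,1) count=4: revealed 1 new [(3,1)] -> total=15
Click 3 (1,0) count=2: revealed 1 new [(1,0)] -> total=16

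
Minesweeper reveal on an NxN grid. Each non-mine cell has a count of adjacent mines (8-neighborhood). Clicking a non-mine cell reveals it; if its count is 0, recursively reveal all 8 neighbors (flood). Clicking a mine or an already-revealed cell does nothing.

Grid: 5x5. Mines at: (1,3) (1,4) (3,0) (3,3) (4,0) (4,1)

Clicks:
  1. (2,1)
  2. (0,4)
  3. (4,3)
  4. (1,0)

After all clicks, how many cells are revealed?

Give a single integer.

Answer: 11

Derivation:
Click 1 (2,1) count=1: revealed 1 new [(2,1)] -> total=1
Click 2 (0,4) count=2: revealed 1 new [(0,4)] -> total=2
Click 3 (4,3) count=1: revealed 1 new [(4,3)] -> total=3
Click 4 (1,0) count=0: revealed 8 new [(0,0) (0,1) (0,2) (1,0) (1,1) (1,2) (2,0) (2,2)] -> total=11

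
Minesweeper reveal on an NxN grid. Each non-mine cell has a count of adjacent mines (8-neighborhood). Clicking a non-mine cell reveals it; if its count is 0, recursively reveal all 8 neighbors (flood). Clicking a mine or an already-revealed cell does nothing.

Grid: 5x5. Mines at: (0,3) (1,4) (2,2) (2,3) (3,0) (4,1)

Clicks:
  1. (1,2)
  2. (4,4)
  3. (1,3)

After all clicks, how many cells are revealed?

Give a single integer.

Click 1 (1,2) count=3: revealed 1 new [(1,2)] -> total=1
Click 2 (4,4) count=0: revealed 6 new [(3,2) (3,3) (3,4) (4,2) (4,3) (4,4)] -> total=7
Click 3 (1,3) count=4: revealed 1 new [(1,3)] -> total=8

Answer: 8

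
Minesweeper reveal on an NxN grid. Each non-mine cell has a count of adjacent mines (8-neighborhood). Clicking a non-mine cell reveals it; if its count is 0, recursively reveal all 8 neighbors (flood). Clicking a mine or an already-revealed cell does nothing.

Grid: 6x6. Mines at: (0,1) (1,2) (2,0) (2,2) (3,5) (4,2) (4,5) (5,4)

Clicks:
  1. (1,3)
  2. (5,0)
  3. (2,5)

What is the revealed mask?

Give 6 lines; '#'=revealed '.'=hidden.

Answer: ......
...#..
.....#
##....
##....
##....

Derivation:
Click 1 (1,3) count=2: revealed 1 new [(1,3)] -> total=1
Click 2 (5,0) count=0: revealed 6 new [(3,0) (3,1) (4,0) (4,1) (5,0) (5,1)] -> total=7
Click 3 (2,5) count=1: revealed 1 new [(2,5)] -> total=8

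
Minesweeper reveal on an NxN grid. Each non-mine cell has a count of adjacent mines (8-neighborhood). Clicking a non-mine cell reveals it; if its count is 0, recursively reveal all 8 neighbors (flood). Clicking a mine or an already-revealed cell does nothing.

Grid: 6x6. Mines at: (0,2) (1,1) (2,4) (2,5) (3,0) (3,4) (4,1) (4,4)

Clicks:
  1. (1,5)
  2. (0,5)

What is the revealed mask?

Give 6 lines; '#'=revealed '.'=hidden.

Answer: ...###
...###
......
......
......
......

Derivation:
Click 1 (1,5) count=2: revealed 1 new [(1,5)] -> total=1
Click 2 (0,5) count=0: revealed 5 new [(0,3) (0,4) (0,5) (1,3) (1,4)] -> total=6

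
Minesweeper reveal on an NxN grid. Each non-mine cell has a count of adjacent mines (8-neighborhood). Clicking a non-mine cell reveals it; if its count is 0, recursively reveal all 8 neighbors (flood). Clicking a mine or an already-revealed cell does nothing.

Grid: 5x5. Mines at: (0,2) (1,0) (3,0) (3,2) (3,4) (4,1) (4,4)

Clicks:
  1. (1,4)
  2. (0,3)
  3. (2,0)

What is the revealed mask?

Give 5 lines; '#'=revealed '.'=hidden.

Click 1 (1,4) count=0: revealed 6 new [(0,3) (0,4) (1,3) (1,4) (2,3) (2,4)] -> total=6
Click 2 (0,3) count=1: revealed 0 new [(none)] -> total=6
Click 3 (2,0) count=2: revealed 1 new [(2,0)] -> total=7

Answer: ...##
...##
#..##
.....
.....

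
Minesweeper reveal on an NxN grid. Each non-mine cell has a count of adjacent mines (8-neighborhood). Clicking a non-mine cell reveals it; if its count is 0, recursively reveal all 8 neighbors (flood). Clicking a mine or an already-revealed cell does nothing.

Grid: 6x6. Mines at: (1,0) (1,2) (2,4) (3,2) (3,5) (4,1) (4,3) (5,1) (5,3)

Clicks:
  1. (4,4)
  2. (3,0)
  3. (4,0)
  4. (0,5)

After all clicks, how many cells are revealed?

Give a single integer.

Click 1 (4,4) count=3: revealed 1 new [(4,4)] -> total=1
Click 2 (3,0) count=1: revealed 1 new [(3,0)] -> total=2
Click 3 (4,0) count=2: revealed 1 new [(4,0)] -> total=3
Click 4 (0,5) count=0: revealed 6 new [(0,3) (0,4) (0,5) (1,3) (1,4) (1,5)] -> total=9

Answer: 9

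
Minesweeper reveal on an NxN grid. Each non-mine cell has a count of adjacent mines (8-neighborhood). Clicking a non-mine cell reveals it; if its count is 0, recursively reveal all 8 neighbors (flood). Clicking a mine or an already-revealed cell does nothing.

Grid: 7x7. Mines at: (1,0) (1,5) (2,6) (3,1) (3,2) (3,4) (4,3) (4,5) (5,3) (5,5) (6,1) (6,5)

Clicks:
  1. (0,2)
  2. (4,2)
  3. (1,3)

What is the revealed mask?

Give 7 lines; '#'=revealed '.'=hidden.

Answer: .####..
.####..
.####..
.......
..#....
.......
.......

Derivation:
Click 1 (0,2) count=0: revealed 12 new [(0,1) (0,2) (0,3) (0,4) (1,1) (1,2) (1,3) (1,4) (2,1) (2,2) (2,3) (2,4)] -> total=12
Click 2 (4,2) count=4: revealed 1 new [(4,2)] -> total=13
Click 3 (1,3) count=0: revealed 0 new [(none)] -> total=13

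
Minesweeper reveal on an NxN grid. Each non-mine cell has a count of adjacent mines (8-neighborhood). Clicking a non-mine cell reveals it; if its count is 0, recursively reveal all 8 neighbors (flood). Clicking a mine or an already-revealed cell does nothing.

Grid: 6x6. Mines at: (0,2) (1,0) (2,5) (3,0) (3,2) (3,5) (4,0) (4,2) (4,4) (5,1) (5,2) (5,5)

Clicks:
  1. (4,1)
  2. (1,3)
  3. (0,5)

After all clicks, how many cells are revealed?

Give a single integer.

Answer: 7

Derivation:
Click 1 (4,1) count=6: revealed 1 new [(4,1)] -> total=1
Click 2 (1,3) count=1: revealed 1 new [(1,3)] -> total=2
Click 3 (0,5) count=0: revealed 5 new [(0,3) (0,4) (0,5) (1,4) (1,5)] -> total=7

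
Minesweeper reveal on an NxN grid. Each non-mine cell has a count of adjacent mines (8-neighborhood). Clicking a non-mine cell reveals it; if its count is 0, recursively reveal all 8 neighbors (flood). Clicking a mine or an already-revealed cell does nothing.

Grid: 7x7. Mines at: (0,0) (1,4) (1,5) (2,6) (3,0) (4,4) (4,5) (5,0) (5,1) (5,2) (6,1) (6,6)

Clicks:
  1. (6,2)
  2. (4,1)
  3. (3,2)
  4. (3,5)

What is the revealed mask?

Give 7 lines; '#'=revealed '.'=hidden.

Click 1 (6,2) count=3: revealed 1 new [(6,2)] -> total=1
Click 2 (4,1) count=4: revealed 1 new [(4,1)] -> total=2
Click 3 (3,2) count=0: revealed 14 new [(0,1) (0,2) (0,3) (1,1) (1,2) (1,3) (2,1) (2,2) (2,3) (3,1) (3,2) (3,3) (4,2) (4,3)] -> total=16
Click 4 (3,5) count=3: revealed 1 new [(3,5)] -> total=17

Answer: .###...
.###...
.###...
.###.#.
.###...
.......
..#....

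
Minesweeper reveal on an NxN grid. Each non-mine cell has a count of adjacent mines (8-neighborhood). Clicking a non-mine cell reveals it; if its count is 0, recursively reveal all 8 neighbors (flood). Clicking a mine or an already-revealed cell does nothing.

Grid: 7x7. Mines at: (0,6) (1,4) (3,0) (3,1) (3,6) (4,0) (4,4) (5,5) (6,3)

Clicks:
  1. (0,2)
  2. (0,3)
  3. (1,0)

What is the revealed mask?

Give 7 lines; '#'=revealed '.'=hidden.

Answer: ####...
####...
####...
.......
.......
.......
.......

Derivation:
Click 1 (0,2) count=0: revealed 12 new [(0,0) (0,1) (0,2) (0,3) (1,0) (1,1) (1,2) (1,3) (2,0) (2,1) (2,2) (2,3)] -> total=12
Click 2 (0,3) count=1: revealed 0 new [(none)] -> total=12
Click 3 (1,0) count=0: revealed 0 new [(none)] -> total=12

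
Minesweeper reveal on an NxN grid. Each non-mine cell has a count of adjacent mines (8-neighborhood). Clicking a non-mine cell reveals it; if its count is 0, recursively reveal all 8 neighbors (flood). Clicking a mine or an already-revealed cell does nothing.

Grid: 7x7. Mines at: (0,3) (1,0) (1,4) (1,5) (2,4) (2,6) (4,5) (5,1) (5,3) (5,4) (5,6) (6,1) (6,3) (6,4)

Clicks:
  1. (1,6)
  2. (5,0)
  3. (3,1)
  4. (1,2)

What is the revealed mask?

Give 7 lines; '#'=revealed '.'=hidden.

Click 1 (1,6) count=2: revealed 1 new [(1,6)] -> total=1
Click 2 (5,0) count=2: revealed 1 new [(5,0)] -> total=2
Click 3 (3,1) count=0: revealed 15 new [(1,1) (1,2) (1,3) (2,0) (2,1) (2,2) (2,3) (3,0) (3,1) (3,2) (3,3) (4,0) (4,1) (4,2) (4,3)] -> total=17
Click 4 (1,2) count=1: revealed 0 new [(none)] -> total=17

Answer: .......
.###..#
####...
####...
####...
#......
.......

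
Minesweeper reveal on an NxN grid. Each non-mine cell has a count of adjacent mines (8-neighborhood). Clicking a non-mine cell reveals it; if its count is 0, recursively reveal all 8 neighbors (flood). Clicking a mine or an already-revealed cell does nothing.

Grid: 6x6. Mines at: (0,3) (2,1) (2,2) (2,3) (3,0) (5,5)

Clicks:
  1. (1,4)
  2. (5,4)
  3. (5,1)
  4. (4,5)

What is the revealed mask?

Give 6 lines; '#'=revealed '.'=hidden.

Click 1 (1,4) count=2: revealed 1 new [(1,4)] -> total=1
Click 2 (5,4) count=1: revealed 1 new [(5,4)] -> total=2
Click 3 (5,1) count=0: revealed 13 new [(3,1) (3,2) (3,3) (3,4) (4,0) (4,1) (4,2) (4,3) (4,4) (5,0) (5,1) (5,2) (5,3)] -> total=15
Click 4 (4,5) count=1: revealed 1 new [(4,5)] -> total=16

Answer: ......
....#.
......
.####.
######
#####.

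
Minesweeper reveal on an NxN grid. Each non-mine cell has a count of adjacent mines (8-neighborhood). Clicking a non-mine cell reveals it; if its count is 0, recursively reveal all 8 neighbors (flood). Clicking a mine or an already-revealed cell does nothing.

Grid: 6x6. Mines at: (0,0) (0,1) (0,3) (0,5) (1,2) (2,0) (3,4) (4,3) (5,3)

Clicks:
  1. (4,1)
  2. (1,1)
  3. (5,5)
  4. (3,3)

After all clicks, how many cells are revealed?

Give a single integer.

Answer: 15

Derivation:
Click 1 (4,1) count=0: revealed 9 new [(3,0) (3,1) (3,2) (4,0) (4,1) (4,2) (5,0) (5,1) (5,2)] -> total=9
Click 2 (1,1) count=4: revealed 1 new [(1,1)] -> total=10
Click 3 (5,5) count=0: revealed 4 new [(4,4) (4,5) (5,4) (5,5)] -> total=14
Click 4 (3,3) count=2: revealed 1 new [(3,3)] -> total=15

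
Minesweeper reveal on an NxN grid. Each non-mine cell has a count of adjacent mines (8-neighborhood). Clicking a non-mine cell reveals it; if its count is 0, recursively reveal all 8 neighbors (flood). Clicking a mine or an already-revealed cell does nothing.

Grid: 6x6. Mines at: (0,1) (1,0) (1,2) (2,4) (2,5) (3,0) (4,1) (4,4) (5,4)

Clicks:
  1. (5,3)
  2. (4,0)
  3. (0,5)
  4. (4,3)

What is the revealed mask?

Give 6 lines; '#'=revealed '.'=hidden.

Answer: ...###
...###
......
......
#..#..
...#..

Derivation:
Click 1 (5,3) count=2: revealed 1 new [(5,3)] -> total=1
Click 2 (4,0) count=2: revealed 1 new [(4,0)] -> total=2
Click 3 (0,5) count=0: revealed 6 new [(0,3) (0,4) (0,5) (1,3) (1,4) (1,5)] -> total=8
Click 4 (4,3) count=2: revealed 1 new [(4,3)] -> total=9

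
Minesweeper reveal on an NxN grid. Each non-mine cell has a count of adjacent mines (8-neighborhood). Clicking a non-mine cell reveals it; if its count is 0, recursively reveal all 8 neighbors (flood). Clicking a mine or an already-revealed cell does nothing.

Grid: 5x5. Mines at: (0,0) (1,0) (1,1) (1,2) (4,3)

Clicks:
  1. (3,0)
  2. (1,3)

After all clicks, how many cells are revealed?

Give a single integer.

Answer: 10

Derivation:
Click 1 (3,0) count=0: revealed 9 new [(2,0) (2,1) (2,2) (3,0) (3,1) (3,2) (4,0) (4,1) (4,2)] -> total=9
Click 2 (1,3) count=1: revealed 1 new [(1,3)] -> total=10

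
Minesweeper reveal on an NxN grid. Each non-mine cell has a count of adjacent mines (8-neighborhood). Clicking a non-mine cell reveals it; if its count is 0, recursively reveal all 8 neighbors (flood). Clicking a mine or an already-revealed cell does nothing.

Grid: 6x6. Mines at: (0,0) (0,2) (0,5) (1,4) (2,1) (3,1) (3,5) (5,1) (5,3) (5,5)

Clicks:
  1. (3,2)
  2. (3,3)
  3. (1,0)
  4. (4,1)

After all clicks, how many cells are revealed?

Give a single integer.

Answer: 11

Derivation:
Click 1 (3,2) count=2: revealed 1 new [(3,2)] -> total=1
Click 2 (3,3) count=0: revealed 8 new [(2,2) (2,3) (2,4) (3,3) (3,4) (4,2) (4,3) (4,4)] -> total=9
Click 3 (1,0) count=2: revealed 1 new [(1,0)] -> total=10
Click 4 (4,1) count=2: revealed 1 new [(4,1)] -> total=11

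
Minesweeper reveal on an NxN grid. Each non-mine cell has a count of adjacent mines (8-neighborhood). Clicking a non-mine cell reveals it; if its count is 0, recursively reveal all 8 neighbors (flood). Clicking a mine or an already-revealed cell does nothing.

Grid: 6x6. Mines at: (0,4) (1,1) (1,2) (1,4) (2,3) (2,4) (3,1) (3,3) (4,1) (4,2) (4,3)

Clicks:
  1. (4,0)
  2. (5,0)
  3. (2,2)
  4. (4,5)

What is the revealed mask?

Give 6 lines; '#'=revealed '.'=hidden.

Answer: ......
......
..#...
....##
#...##
#...##

Derivation:
Click 1 (4,0) count=2: revealed 1 new [(4,0)] -> total=1
Click 2 (5,0) count=1: revealed 1 new [(5,0)] -> total=2
Click 3 (2,2) count=5: revealed 1 new [(2,2)] -> total=3
Click 4 (4,5) count=0: revealed 6 new [(3,4) (3,5) (4,4) (4,5) (5,4) (5,5)] -> total=9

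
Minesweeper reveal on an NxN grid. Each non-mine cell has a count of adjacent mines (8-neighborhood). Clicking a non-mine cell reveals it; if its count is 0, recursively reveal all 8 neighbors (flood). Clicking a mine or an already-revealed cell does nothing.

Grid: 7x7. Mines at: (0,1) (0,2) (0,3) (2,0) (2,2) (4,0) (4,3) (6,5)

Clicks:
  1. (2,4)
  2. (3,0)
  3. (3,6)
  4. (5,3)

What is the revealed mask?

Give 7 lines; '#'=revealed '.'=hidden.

Click 1 (2,4) count=0: revealed 21 new [(0,4) (0,5) (0,6) (1,3) (1,4) (1,5) (1,6) (2,3) (2,4) (2,5) (2,6) (3,3) (3,4) (3,5) (3,6) (4,4) (4,5) (4,6) (5,4) (5,5) (5,6)] -> total=21
Click 2 (3,0) count=2: revealed 1 new [(3,0)] -> total=22
Click 3 (3,6) count=0: revealed 0 new [(none)] -> total=22
Click 4 (5,3) count=1: revealed 1 new [(5,3)] -> total=23

Answer: ....###
...####
...####
#..####
....###
...####
.......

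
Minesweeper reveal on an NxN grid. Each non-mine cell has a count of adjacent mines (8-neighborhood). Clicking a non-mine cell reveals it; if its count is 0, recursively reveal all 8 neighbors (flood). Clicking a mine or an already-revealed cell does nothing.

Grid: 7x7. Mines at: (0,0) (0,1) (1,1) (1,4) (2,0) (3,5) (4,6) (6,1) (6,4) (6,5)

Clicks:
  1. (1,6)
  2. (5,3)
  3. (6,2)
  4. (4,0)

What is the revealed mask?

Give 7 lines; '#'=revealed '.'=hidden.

Click 1 (1,6) count=0: revealed 6 new [(0,5) (0,6) (1,5) (1,6) (2,5) (2,6)] -> total=6
Click 2 (5,3) count=1: revealed 1 new [(5,3)] -> total=7
Click 3 (6,2) count=1: revealed 1 new [(6,2)] -> total=8
Click 4 (4,0) count=0: revealed 18 new [(2,1) (2,2) (2,3) (2,4) (3,0) (3,1) (3,2) (3,3) (3,4) (4,0) (4,1) (4,2) (4,3) (4,4) (5,0) (5,1) (5,2) (5,4)] -> total=26

Answer: .....##
.....##
.######
#####..
#####..
#####..
..#....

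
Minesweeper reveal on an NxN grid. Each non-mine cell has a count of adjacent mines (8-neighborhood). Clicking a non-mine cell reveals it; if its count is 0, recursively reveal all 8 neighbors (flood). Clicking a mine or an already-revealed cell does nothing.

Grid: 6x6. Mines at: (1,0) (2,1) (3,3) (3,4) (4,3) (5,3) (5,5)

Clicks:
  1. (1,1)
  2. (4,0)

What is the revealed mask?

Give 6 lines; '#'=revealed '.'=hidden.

Click 1 (1,1) count=2: revealed 1 new [(1,1)] -> total=1
Click 2 (4,0) count=0: revealed 9 new [(3,0) (3,1) (3,2) (4,0) (4,1) (4,2) (5,0) (5,1) (5,2)] -> total=10

Answer: ......
.#....
......
###...
###...
###...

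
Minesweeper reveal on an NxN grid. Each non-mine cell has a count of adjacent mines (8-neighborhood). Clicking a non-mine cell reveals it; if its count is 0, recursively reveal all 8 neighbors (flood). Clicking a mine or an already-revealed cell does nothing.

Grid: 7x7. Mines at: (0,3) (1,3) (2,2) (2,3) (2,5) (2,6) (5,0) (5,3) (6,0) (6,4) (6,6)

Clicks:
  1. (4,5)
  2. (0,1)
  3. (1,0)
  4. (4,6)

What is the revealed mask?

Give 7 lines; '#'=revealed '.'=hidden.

Answer: ###....
###....
##.....
##..###
##..###
....###
.......

Derivation:
Click 1 (4,5) count=0: revealed 9 new [(3,4) (3,5) (3,6) (4,4) (4,5) (4,6) (5,4) (5,5) (5,6)] -> total=9
Click 2 (0,1) count=0: revealed 12 new [(0,0) (0,1) (0,2) (1,0) (1,1) (1,2) (2,0) (2,1) (3,0) (3,1) (4,0) (4,1)] -> total=21
Click 3 (1,0) count=0: revealed 0 new [(none)] -> total=21
Click 4 (4,6) count=0: revealed 0 new [(none)] -> total=21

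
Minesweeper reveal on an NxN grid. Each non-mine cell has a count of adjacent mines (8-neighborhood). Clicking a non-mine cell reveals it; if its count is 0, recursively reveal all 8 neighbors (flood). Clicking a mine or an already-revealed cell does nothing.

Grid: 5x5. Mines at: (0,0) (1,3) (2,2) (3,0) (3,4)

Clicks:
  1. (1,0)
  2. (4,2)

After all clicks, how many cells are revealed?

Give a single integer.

Answer: 7

Derivation:
Click 1 (1,0) count=1: revealed 1 new [(1,0)] -> total=1
Click 2 (4,2) count=0: revealed 6 new [(3,1) (3,2) (3,3) (4,1) (4,2) (4,3)] -> total=7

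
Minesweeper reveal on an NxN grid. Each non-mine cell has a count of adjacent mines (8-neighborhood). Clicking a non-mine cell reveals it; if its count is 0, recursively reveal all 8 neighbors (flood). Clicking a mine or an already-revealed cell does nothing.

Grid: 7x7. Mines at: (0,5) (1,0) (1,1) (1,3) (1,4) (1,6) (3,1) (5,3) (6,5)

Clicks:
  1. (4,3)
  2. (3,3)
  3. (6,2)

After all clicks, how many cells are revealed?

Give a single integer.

Click 1 (4,3) count=1: revealed 1 new [(4,3)] -> total=1
Click 2 (3,3) count=0: revealed 17 new [(2,2) (2,3) (2,4) (2,5) (2,6) (3,2) (3,3) (3,4) (3,5) (3,6) (4,2) (4,4) (4,5) (4,6) (5,4) (5,5) (5,6)] -> total=18
Click 3 (6,2) count=1: revealed 1 new [(6,2)] -> total=19

Answer: 19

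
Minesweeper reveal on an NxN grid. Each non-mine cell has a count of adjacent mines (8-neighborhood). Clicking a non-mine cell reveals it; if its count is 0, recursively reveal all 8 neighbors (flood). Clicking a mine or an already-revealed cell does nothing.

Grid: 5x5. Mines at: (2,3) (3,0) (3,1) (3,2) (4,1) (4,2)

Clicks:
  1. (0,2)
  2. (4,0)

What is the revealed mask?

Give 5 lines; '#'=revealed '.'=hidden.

Answer: #####
#####
###..
.....
#....

Derivation:
Click 1 (0,2) count=0: revealed 13 new [(0,0) (0,1) (0,2) (0,3) (0,4) (1,0) (1,1) (1,2) (1,3) (1,4) (2,0) (2,1) (2,2)] -> total=13
Click 2 (4,0) count=3: revealed 1 new [(4,0)] -> total=14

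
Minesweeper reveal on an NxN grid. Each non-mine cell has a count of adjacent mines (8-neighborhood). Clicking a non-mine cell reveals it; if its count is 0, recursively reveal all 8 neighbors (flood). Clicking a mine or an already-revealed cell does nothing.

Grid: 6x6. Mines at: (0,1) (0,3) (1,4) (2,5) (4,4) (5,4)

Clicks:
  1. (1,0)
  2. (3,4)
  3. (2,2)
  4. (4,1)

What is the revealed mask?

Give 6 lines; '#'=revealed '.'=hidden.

Answer: ......
####..
####..
#####.
####..
####..

Derivation:
Click 1 (1,0) count=1: revealed 1 new [(1,0)] -> total=1
Click 2 (3,4) count=2: revealed 1 new [(3,4)] -> total=2
Click 3 (2,2) count=0: revealed 19 new [(1,1) (1,2) (1,3) (2,0) (2,1) (2,2) (2,3) (3,0) (3,1) (3,2) (3,3) (4,0) (4,1) (4,2) (4,3) (5,0) (5,1) (5,2) (5,3)] -> total=21
Click 4 (4,1) count=0: revealed 0 new [(none)] -> total=21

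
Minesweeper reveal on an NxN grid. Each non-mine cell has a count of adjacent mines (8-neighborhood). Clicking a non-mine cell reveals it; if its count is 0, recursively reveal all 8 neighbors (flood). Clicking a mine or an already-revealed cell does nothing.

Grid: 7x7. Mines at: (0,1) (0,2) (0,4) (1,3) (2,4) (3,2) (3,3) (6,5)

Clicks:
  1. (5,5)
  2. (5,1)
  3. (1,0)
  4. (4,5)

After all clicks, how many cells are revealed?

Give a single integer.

Answer: 34

Derivation:
Click 1 (5,5) count=1: revealed 1 new [(5,5)] -> total=1
Click 2 (5,1) count=0: revealed 21 new [(1,0) (1,1) (2,0) (2,1) (3,0) (3,1) (4,0) (4,1) (4,2) (4,3) (4,4) (5,0) (5,1) (5,2) (5,3) (5,4) (6,0) (6,1) (6,2) (6,3) (6,4)] -> total=22
Click 3 (1,0) count=1: revealed 0 new [(none)] -> total=22
Click 4 (4,5) count=0: revealed 12 new [(0,5) (0,6) (1,5) (1,6) (2,5) (2,6) (3,4) (3,5) (3,6) (4,5) (4,6) (5,6)] -> total=34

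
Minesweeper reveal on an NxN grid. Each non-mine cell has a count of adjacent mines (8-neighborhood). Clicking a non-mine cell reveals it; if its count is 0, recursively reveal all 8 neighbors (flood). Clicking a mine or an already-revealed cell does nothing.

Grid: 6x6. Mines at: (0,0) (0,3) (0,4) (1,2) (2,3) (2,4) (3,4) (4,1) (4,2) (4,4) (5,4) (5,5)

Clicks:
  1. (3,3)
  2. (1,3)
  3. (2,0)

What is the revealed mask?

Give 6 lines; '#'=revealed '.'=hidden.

Click 1 (3,3) count=5: revealed 1 new [(3,3)] -> total=1
Click 2 (1,3) count=5: revealed 1 new [(1,3)] -> total=2
Click 3 (2,0) count=0: revealed 6 new [(1,0) (1,1) (2,0) (2,1) (3,0) (3,1)] -> total=8

Answer: ......
##.#..
##....
##.#..
......
......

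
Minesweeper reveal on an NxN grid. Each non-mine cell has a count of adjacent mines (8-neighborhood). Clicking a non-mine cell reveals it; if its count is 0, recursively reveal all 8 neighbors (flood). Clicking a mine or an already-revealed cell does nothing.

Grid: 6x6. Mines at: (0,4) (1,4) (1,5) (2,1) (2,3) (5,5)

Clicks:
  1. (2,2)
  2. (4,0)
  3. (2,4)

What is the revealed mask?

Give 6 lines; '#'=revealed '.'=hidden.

Click 1 (2,2) count=2: revealed 1 new [(2,2)] -> total=1
Click 2 (4,0) count=0: revealed 15 new [(3,0) (3,1) (3,2) (3,3) (3,4) (4,0) (4,1) (4,2) (4,3) (4,4) (5,0) (5,1) (5,2) (5,3) (5,4)] -> total=16
Click 3 (2,4) count=3: revealed 1 new [(2,4)] -> total=17

Answer: ......
......
..#.#.
#####.
#####.
#####.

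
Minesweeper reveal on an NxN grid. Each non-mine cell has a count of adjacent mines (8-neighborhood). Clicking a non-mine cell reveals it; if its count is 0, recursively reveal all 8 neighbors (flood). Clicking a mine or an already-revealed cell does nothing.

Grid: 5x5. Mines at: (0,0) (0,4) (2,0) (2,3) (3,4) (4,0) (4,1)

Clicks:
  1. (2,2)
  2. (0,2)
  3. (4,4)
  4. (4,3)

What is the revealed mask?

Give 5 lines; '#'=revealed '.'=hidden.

Click 1 (2,2) count=1: revealed 1 new [(2,2)] -> total=1
Click 2 (0,2) count=0: revealed 6 new [(0,1) (0,2) (0,3) (1,1) (1,2) (1,3)] -> total=7
Click 3 (4,4) count=1: revealed 1 new [(4,4)] -> total=8
Click 4 (4,3) count=1: revealed 1 new [(4,3)] -> total=9

Answer: .###.
.###.
..#..
.....
...##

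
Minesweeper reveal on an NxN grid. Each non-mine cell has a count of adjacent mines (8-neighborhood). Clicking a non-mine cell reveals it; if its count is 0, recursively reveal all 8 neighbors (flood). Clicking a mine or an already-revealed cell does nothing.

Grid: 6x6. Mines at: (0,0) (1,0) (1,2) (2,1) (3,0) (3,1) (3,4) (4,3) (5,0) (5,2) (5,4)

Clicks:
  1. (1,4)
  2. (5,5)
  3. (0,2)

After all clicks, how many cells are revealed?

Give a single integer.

Answer: 11

Derivation:
Click 1 (1,4) count=0: revealed 9 new [(0,3) (0,4) (0,5) (1,3) (1,4) (1,5) (2,3) (2,4) (2,5)] -> total=9
Click 2 (5,5) count=1: revealed 1 new [(5,5)] -> total=10
Click 3 (0,2) count=1: revealed 1 new [(0,2)] -> total=11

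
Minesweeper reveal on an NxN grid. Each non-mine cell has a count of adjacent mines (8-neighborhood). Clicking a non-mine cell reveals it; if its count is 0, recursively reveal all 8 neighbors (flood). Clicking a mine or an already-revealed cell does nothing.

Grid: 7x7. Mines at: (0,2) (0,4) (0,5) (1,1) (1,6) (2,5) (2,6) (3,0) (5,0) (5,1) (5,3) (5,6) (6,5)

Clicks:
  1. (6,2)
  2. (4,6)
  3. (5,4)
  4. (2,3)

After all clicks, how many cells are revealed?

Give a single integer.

Answer: 18

Derivation:
Click 1 (6,2) count=2: revealed 1 new [(6,2)] -> total=1
Click 2 (4,6) count=1: revealed 1 new [(4,6)] -> total=2
Click 3 (5,4) count=2: revealed 1 new [(5,4)] -> total=3
Click 4 (2,3) count=0: revealed 15 new [(1,2) (1,3) (1,4) (2,1) (2,2) (2,3) (2,4) (3,1) (3,2) (3,3) (3,4) (4,1) (4,2) (4,3) (4,4)] -> total=18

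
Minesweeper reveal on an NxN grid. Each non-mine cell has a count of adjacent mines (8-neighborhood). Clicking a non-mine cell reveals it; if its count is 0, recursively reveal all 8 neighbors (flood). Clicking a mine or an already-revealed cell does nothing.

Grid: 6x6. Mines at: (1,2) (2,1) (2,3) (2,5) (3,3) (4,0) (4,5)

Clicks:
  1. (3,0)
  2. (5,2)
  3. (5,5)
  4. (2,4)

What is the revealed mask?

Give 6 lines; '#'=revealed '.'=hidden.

Click 1 (3,0) count=2: revealed 1 new [(3,0)] -> total=1
Click 2 (5,2) count=0: revealed 8 new [(4,1) (4,2) (4,3) (4,4) (5,1) (5,2) (5,3) (5,4)] -> total=9
Click 3 (5,5) count=1: revealed 1 new [(5,5)] -> total=10
Click 4 (2,4) count=3: revealed 1 new [(2,4)] -> total=11

Answer: ......
......
....#.
#.....
.####.
.#####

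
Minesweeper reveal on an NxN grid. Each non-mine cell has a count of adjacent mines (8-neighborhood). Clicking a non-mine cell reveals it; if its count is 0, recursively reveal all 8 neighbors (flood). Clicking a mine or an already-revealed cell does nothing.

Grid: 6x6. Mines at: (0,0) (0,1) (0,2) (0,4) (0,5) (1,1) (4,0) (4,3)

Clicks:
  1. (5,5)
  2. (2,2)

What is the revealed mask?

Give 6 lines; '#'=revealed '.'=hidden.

Answer: ......
..####
..####
..####
....##
....##

Derivation:
Click 1 (5,5) count=0: revealed 16 new [(1,2) (1,3) (1,4) (1,5) (2,2) (2,3) (2,4) (2,5) (3,2) (3,3) (3,4) (3,5) (4,4) (4,5) (5,4) (5,5)] -> total=16
Click 2 (2,2) count=1: revealed 0 new [(none)] -> total=16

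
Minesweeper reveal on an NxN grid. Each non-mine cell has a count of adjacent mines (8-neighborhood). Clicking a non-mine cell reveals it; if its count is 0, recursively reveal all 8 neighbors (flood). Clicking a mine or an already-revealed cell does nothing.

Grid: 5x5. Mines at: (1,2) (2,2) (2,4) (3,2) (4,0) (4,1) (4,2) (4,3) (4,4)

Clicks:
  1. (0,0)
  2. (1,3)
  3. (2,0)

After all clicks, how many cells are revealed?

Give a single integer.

Answer: 9

Derivation:
Click 1 (0,0) count=0: revealed 8 new [(0,0) (0,1) (1,0) (1,1) (2,0) (2,1) (3,0) (3,1)] -> total=8
Click 2 (1,3) count=3: revealed 1 new [(1,3)] -> total=9
Click 3 (2,0) count=0: revealed 0 new [(none)] -> total=9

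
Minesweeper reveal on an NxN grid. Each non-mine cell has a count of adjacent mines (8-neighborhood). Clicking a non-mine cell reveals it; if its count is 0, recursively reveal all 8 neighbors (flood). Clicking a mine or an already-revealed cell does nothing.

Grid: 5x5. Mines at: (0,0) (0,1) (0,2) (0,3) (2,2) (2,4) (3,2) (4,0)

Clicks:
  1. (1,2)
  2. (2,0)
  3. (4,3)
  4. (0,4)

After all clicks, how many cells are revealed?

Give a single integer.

Click 1 (1,2) count=4: revealed 1 new [(1,2)] -> total=1
Click 2 (2,0) count=0: revealed 6 new [(1,0) (1,1) (2,0) (2,1) (3,0) (3,1)] -> total=7
Click 3 (4,3) count=1: revealed 1 new [(4,3)] -> total=8
Click 4 (0,4) count=1: revealed 1 new [(0,4)] -> total=9

Answer: 9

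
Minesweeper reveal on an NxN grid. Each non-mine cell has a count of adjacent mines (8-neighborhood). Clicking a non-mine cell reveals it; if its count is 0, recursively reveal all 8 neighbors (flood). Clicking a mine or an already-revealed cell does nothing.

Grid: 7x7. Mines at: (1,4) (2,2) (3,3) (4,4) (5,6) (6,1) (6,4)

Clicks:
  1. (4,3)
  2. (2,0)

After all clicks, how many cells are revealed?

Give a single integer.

Click 1 (4,3) count=2: revealed 1 new [(4,3)] -> total=1
Click 2 (2,0) count=0: revealed 19 new [(0,0) (0,1) (0,2) (0,3) (1,0) (1,1) (1,2) (1,3) (2,0) (2,1) (3,0) (3,1) (3,2) (4,0) (4,1) (4,2) (5,0) (5,1) (5,2)] -> total=20

Answer: 20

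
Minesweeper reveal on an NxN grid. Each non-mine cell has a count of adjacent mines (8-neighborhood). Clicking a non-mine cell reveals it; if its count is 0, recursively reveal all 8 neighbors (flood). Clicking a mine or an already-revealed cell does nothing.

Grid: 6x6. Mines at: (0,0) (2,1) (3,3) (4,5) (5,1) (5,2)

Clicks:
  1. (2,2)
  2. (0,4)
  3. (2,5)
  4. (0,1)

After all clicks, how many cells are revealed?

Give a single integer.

Answer: 16

Derivation:
Click 1 (2,2) count=2: revealed 1 new [(2,2)] -> total=1
Click 2 (0,4) count=0: revealed 15 new [(0,1) (0,2) (0,3) (0,4) (0,5) (1,1) (1,2) (1,3) (1,4) (1,5) (2,3) (2,4) (2,5) (3,4) (3,5)] -> total=16
Click 3 (2,5) count=0: revealed 0 new [(none)] -> total=16
Click 4 (0,1) count=1: revealed 0 new [(none)] -> total=16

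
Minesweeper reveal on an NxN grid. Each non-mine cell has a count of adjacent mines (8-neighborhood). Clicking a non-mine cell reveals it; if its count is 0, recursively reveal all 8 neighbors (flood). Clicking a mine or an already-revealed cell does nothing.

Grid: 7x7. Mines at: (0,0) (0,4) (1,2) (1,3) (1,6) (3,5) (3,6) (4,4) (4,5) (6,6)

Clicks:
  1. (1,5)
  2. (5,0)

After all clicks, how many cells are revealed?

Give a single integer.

Click 1 (1,5) count=2: revealed 1 new [(1,5)] -> total=1
Click 2 (5,0) count=0: revealed 26 new [(1,0) (1,1) (2,0) (2,1) (2,2) (2,3) (3,0) (3,1) (3,2) (3,3) (4,0) (4,1) (4,2) (4,3) (5,0) (5,1) (5,2) (5,3) (5,4) (5,5) (6,0) (6,1) (6,2) (6,3) (6,4) (6,5)] -> total=27

Answer: 27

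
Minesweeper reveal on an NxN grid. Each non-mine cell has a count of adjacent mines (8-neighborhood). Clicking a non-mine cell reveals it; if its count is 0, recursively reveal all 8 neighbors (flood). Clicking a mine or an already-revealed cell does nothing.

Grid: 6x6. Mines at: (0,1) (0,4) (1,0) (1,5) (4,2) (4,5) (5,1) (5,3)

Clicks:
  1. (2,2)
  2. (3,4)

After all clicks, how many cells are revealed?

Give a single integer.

Click 1 (2,2) count=0: revealed 12 new [(1,1) (1,2) (1,3) (1,4) (2,1) (2,2) (2,3) (2,4) (3,1) (3,2) (3,3) (3,4)] -> total=12
Click 2 (3,4) count=1: revealed 0 new [(none)] -> total=12

Answer: 12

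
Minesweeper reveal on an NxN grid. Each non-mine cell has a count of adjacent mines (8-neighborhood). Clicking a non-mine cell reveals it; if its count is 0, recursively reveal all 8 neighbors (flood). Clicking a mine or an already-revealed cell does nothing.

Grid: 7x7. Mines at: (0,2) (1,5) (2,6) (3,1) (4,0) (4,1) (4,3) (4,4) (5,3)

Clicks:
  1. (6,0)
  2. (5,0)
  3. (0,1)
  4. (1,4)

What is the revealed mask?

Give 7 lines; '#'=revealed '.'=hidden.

Click 1 (6,0) count=0: revealed 6 new [(5,0) (5,1) (5,2) (6,0) (6,1) (6,2)] -> total=6
Click 2 (5,0) count=2: revealed 0 new [(none)] -> total=6
Click 3 (0,1) count=1: revealed 1 new [(0,1)] -> total=7
Click 4 (1,4) count=1: revealed 1 new [(1,4)] -> total=8

Answer: .#.....
....#..
.......
.......
.......
###....
###....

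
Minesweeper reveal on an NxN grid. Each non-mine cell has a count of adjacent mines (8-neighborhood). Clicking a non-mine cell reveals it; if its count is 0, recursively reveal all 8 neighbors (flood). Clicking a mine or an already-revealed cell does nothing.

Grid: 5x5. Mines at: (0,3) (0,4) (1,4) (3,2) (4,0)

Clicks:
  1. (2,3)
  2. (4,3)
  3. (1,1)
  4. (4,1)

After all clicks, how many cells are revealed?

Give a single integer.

Click 1 (2,3) count=2: revealed 1 new [(2,3)] -> total=1
Click 2 (4,3) count=1: revealed 1 new [(4,3)] -> total=2
Click 3 (1,1) count=0: revealed 11 new [(0,0) (0,1) (0,2) (1,0) (1,1) (1,2) (2,0) (2,1) (2,2) (3,0) (3,1)] -> total=13
Click 4 (4,1) count=2: revealed 1 new [(4,1)] -> total=14

Answer: 14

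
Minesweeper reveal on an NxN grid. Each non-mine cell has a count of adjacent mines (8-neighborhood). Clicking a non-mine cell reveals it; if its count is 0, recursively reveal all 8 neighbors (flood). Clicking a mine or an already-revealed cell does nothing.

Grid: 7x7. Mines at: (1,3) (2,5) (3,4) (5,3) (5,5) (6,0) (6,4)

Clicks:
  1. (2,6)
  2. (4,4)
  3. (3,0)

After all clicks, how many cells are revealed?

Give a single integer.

Answer: 23

Derivation:
Click 1 (2,6) count=1: revealed 1 new [(2,6)] -> total=1
Click 2 (4,4) count=3: revealed 1 new [(4,4)] -> total=2
Click 3 (3,0) count=0: revealed 21 new [(0,0) (0,1) (0,2) (1,0) (1,1) (1,2) (2,0) (2,1) (2,2) (2,3) (3,0) (3,1) (3,2) (3,3) (4,0) (4,1) (4,2) (4,3) (5,0) (5,1) (5,2)] -> total=23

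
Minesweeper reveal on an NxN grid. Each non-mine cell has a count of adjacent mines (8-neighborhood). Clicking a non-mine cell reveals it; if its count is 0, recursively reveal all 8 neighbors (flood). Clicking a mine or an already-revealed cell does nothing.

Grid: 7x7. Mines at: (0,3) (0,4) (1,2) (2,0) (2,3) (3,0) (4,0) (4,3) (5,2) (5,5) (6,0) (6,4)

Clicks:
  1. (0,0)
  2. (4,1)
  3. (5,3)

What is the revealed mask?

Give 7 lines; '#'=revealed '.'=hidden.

Click 1 (0,0) count=0: revealed 4 new [(0,0) (0,1) (1,0) (1,1)] -> total=4
Click 2 (4,1) count=3: revealed 1 new [(4,1)] -> total=5
Click 3 (5,3) count=3: revealed 1 new [(5,3)] -> total=6

Answer: ##.....
##.....
.......
.......
.#.....
...#...
.......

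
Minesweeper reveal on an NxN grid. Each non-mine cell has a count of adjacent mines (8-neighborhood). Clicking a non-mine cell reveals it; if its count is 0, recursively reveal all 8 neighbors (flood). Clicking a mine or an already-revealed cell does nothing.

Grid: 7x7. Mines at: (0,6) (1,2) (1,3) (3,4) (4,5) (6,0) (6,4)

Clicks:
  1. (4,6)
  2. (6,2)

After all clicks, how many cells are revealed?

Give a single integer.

Click 1 (4,6) count=1: revealed 1 new [(4,6)] -> total=1
Click 2 (6,2) count=0: revealed 23 new [(0,0) (0,1) (1,0) (1,1) (2,0) (2,1) (2,2) (2,3) (3,0) (3,1) (3,2) (3,3) (4,0) (4,1) (4,2) (4,3) (5,0) (5,1) (5,2) (5,3) (6,1) (6,2) (6,3)] -> total=24

Answer: 24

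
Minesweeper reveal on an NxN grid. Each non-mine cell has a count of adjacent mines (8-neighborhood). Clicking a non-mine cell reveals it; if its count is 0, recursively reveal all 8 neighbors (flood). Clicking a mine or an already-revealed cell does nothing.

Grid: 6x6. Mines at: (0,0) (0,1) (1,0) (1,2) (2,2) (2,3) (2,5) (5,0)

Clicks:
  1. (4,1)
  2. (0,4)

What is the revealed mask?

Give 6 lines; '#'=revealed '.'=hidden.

Answer: ...###
...###
......
......
.#....
......

Derivation:
Click 1 (4,1) count=1: revealed 1 new [(4,1)] -> total=1
Click 2 (0,4) count=0: revealed 6 new [(0,3) (0,4) (0,5) (1,3) (1,4) (1,5)] -> total=7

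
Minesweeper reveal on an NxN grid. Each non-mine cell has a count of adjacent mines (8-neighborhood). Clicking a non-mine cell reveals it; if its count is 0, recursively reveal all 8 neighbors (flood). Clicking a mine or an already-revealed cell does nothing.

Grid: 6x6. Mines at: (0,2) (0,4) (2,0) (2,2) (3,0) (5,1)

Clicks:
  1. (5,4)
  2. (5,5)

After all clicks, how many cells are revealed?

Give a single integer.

Answer: 18

Derivation:
Click 1 (5,4) count=0: revealed 18 new [(1,3) (1,4) (1,5) (2,3) (2,4) (2,5) (3,2) (3,3) (3,4) (3,5) (4,2) (4,3) (4,4) (4,5) (5,2) (5,3) (5,4) (5,5)] -> total=18
Click 2 (5,5) count=0: revealed 0 new [(none)] -> total=18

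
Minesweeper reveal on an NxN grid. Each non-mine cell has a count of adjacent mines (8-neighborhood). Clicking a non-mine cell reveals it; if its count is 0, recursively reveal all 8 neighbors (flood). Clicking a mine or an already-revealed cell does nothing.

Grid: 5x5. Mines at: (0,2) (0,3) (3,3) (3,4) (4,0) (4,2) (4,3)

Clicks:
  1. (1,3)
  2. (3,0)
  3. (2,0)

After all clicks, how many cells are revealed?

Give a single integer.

Click 1 (1,3) count=2: revealed 1 new [(1,3)] -> total=1
Click 2 (3,0) count=1: revealed 1 new [(3,0)] -> total=2
Click 3 (2,0) count=0: revealed 10 new [(0,0) (0,1) (1,0) (1,1) (1,2) (2,0) (2,1) (2,2) (3,1) (3,2)] -> total=12

Answer: 12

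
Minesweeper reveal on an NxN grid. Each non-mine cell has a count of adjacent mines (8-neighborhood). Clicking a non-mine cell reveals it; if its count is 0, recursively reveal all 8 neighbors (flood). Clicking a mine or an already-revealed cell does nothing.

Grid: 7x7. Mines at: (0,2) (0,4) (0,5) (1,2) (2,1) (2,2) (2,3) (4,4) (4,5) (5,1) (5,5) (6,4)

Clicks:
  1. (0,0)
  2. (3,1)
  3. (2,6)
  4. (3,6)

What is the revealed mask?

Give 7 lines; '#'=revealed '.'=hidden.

Answer: ##.....
##..###
....###
.#..###
.......
.......
.......

Derivation:
Click 1 (0,0) count=0: revealed 4 new [(0,0) (0,1) (1,0) (1,1)] -> total=4
Click 2 (3,1) count=2: revealed 1 new [(3,1)] -> total=5
Click 3 (2,6) count=0: revealed 9 new [(1,4) (1,5) (1,6) (2,4) (2,5) (2,6) (3,4) (3,5) (3,6)] -> total=14
Click 4 (3,6) count=1: revealed 0 new [(none)] -> total=14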